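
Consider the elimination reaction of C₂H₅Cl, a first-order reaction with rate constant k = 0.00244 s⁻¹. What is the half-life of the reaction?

284.1 s

Step 1: For a first-order reaction, t₁/₂ = ln(2)/k
Step 2: t₁/₂ = ln(2)/0.00244
Step 3: t₁/₂ = 0.6931/0.00244 = 284.1 s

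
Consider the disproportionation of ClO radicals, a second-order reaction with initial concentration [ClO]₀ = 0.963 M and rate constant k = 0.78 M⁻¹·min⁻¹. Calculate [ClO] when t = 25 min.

0.04869 M

Step 1: For a second-order reaction: 1/[ClO] = 1/[ClO]₀ + kt
Step 2: 1/[ClO] = 1/0.963 + 0.78 × 25
Step 3: 1/[ClO] = 1.038 + 19.5 = 20.54
Step 4: [ClO] = 1/20.54 = 0.04869 M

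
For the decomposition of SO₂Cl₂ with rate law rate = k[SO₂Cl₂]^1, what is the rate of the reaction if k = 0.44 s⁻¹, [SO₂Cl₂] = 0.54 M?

0.2376 M/s

Step 1: Identify the rate law: rate = k[SO₂Cl₂]^1
Step 2: Substitute values: rate = 0.44 × (0.54)^1
Step 3: Calculate: rate = 0.44 × 0.54 = 0.2376 M/s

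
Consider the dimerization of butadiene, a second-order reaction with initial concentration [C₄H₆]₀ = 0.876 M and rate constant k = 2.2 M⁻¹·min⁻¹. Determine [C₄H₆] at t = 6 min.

0.06973 M

Step 1: For a second-order reaction: 1/[C₄H₆] = 1/[C₄H₆]₀ + kt
Step 2: 1/[C₄H₆] = 1/0.876 + 2.2 × 6
Step 3: 1/[C₄H₆] = 1.142 + 13.2 = 14.34
Step 4: [C₄H₆] = 1/14.34 = 0.06973 M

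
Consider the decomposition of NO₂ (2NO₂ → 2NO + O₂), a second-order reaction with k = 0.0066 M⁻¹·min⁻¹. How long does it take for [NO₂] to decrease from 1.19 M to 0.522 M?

162.9 min

Step 1: For second-order: t = (1/[NO₂] - 1/[NO₂]₀)/k
Step 2: t = (1/0.522 - 1/1.19)/0.0066
Step 3: t = (1.916 - 0.8403)/0.0066
Step 4: t = 1.075/0.0066 = 162.9 min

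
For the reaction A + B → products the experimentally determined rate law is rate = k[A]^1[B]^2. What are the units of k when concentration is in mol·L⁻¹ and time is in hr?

(mol·L⁻¹)⁻²·hr⁻¹

Step 1: Overall order = 1 + 2 = 3.
Step 2: rate has units mol·L⁻¹·hr⁻¹; [A]^1[B]^2 has units (mol·L⁻¹)^3.
Step 3: k = rate/([A]^1[B]^2), so units of k = (mol·L⁻¹)^(1-3)·hr⁻¹ = (mol·L⁻¹)⁻²·hr⁻¹.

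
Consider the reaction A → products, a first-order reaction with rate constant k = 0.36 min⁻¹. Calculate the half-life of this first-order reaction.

1.925 min

Step 1: For a first-order reaction, t₁/₂ = ln(2)/k
Step 2: t₁/₂ = ln(2)/0.36
Step 3: t₁/₂ = 0.6931/0.36 = 1.925 min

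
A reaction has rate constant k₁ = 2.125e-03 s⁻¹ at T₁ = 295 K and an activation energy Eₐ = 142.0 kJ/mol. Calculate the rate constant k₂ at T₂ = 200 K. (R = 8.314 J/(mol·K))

2.420e-15 s⁻¹

Step 1: Use the two-temperature Arrhenius form: ln(k₂/k₁) = -Eₐ/R × (1/T₂ - 1/T₁)
Step 2: Convert Eₐ to J/mol: 142.0 kJ/mol = 142000 J/mol
Step 3: 1/T₂ - 1/T₁ = 1/200 - 1/295 = 1.610169e-03 K⁻¹
Step 4: ln(k₂/k₁) = -142000/8.314 × 1.610169e-03 = -27.50108
Step 5: k₂ = k₁ × exp(-27.50108) = 2.125e-03 × 1.13876e-12 = 2.420e-15 s⁻¹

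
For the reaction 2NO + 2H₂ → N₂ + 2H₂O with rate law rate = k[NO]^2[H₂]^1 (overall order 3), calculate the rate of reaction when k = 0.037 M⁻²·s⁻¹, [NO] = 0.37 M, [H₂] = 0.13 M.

0.0006585 M/s

Step 1: The rate law is rate = k[NO]^2[H₂]^1, overall order = 2+1 = 3
Step 2: Substitute values: rate = 0.037 × (0.37)^2 × (0.13)^1
Step 3: rate = 0.037 × 0.1369 × 0.13 = 0.000658489 M/s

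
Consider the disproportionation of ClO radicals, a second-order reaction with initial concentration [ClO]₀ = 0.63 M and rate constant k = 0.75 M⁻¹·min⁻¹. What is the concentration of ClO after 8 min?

0.1318 M

Step 1: For a second-order reaction: 1/[ClO] = 1/[ClO]₀ + kt
Step 2: 1/[ClO] = 1/0.63 + 0.75 × 8
Step 3: 1/[ClO] = 1.587 + 6 = 7.587
Step 4: [ClO] = 1/7.587 = 0.1318 M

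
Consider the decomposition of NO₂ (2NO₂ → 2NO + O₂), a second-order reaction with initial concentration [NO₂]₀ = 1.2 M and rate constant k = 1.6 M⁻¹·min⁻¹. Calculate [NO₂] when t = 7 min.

0.0831 M

Step 1: For a second-order reaction: 1/[NO₂] = 1/[NO₂]₀ + kt
Step 2: 1/[NO₂] = 1/1.2 + 1.6 × 7
Step 3: 1/[NO₂] = 0.8333 + 11.2 = 12.03
Step 4: [NO₂] = 1/12.03 = 0.0831 M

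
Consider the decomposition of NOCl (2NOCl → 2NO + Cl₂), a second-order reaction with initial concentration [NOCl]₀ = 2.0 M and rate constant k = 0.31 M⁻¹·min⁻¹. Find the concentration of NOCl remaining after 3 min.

0.6993 M

Step 1: For a second-order reaction: 1/[NOCl] = 1/[NOCl]₀ + kt
Step 2: 1/[NOCl] = 1/2.0 + 0.31 × 3
Step 3: 1/[NOCl] = 0.5 + 0.93 = 1.43
Step 4: [NOCl] = 1/1.43 = 0.6993 M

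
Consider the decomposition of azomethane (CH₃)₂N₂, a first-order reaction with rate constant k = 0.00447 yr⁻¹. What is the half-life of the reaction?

155.1 yr

Step 1: For a first-order reaction, t₁/₂ = ln(2)/k
Step 2: t₁/₂ = ln(2)/0.00447
Step 3: t₁/₂ = 0.6931/0.00447 = 155.1 yr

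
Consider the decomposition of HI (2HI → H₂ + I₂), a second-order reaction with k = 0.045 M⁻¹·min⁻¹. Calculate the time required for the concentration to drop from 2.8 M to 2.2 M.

2.165 min

Step 1: For second-order: t = (1/[HI] - 1/[HI]₀)/k
Step 2: t = (1/2.2 - 1/2.8)/0.045
Step 3: t = (0.4545 - 0.3571)/0.045
Step 4: t = 0.0974/0.045 = 2.165 min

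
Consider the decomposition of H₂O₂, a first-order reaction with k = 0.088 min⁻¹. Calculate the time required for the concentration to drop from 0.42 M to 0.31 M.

3.451 min

Step 1: For first-order: t = ln([H₂O₂]₀/[H₂O₂])/k
Step 2: t = ln(0.42/0.31)/0.088
Step 3: t = ln(1.355)/0.088
Step 4: t = 0.3037/0.088 = 3.451 min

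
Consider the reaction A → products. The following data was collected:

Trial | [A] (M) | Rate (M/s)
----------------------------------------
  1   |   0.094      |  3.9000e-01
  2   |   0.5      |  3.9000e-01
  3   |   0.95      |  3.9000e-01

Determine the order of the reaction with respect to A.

zeroth order (0)

Step 1: Compare trials - when concentration changes, rate stays constant.
Step 2: rate₂/rate₁ = 3.9000e-01/3.9000e-01 = 1
Step 3: [A]₂/[A]₁ = 0.5/0.094 = 5.319
Step 4: Since rate ratio ≈ (conc ratio)^0, the reaction is zeroth order.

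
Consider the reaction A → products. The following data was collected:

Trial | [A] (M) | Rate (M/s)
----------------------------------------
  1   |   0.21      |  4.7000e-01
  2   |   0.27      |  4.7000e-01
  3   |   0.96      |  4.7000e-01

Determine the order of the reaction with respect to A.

zeroth order (0)

Step 1: Compare trials - when concentration changes, rate stays constant.
Step 2: rate₂/rate₁ = 4.7000e-01/4.7000e-01 = 1
Step 3: [A]₂/[A]₁ = 0.27/0.21 = 1.286
Step 4: Since rate ratio ≈ (conc ratio)^0, the reaction is zeroth order.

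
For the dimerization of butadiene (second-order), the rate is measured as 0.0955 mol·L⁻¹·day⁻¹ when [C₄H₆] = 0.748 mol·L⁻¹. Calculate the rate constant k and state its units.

0.1707 (mol·L⁻¹)⁻¹·day⁻¹

Step 1: rate = k[C₄H₆]^2, so k = rate / [C₄H₆]^2.
Step 2: k = 0.0955 / (0.748)^2 = 0.0955 / 0.5595.
Step 3: k = 0.1707 (mol·L⁻¹)⁻¹·day⁻¹.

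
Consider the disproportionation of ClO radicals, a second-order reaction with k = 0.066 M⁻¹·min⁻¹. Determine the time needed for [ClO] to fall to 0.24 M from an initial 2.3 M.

56.54 min

Step 1: For second-order: t = (1/[ClO] - 1/[ClO]₀)/k
Step 2: t = (1/0.24 - 1/2.3)/0.066
Step 3: t = (4.167 - 0.4348)/0.066
Step 4: t = 3.732/0.066 = 56.54 min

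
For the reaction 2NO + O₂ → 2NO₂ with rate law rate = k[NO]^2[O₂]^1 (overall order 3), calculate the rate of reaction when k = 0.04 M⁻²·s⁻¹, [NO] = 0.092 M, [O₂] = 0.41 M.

0.0001388 M/s

Step 1: The rate law is rate = k[NO]^2[O₂]^1, overall order = 2+1 = 3
Step 2: Substitute values: rate = 0.04 × (0.092)^2 × (0.41)^1
Step 3: rate = 0.04 × 0.008464 × 0.41 = 0.00013881 M/s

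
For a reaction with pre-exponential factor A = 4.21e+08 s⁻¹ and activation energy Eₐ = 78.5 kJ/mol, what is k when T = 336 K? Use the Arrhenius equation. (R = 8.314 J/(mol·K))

2.63e-04 s⁻¹

Step 1: Use the Arrhenius equation: k = A × exp(-Eₐ/RT)
Step 2: Convert Eₐ to J/mol: 78.5 kJ/mol = 78500 J/mol
Step 3: Calculate the exponent: -Eₐ/(RT) = -78500/(8.314 × 336) = -28.10091
Step 4: k = 4.21e+08 × exp(-28.10091)
Step 5: k = 4.21e+08 × 6.25072e-13 = 2.6316e-04 s⁻¹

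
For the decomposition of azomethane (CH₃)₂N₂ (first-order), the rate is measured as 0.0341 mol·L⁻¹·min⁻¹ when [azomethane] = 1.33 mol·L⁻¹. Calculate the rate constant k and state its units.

0.02564 min⁻¹

Step 1: rate = k[azomethane]^1, so k = rate / [azomethane]^1.
Step 2: k = 0.0341 / (1.33)^1 = 0.0341 / 1.33.
Step 3: k = 0.02564 min⁻¹.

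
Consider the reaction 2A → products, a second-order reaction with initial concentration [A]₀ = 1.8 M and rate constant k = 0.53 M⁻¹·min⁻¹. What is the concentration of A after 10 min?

0.1708 M

Step 1: For a second-order reaction: 1/[A] = 1/[A]₀ + kt
Step 2: 1/[A] = 1/1.8 + 0.53 × 10
Step 3: 1/[A] = 0.5556 + 5.3 = 5.856
Step 4: [A] = 1/5.856 = 0.1708 M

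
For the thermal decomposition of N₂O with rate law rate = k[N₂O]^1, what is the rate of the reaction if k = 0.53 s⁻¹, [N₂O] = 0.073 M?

0.03869 M/s

Step 1: Identify the rate law: rate = k[N₂O]^1
Step 2: Substitute values: rate = 0.53 × (0.073)^1
Step 3: Calculate: rate = 0.53 × 0.073 = 0.03869 M/s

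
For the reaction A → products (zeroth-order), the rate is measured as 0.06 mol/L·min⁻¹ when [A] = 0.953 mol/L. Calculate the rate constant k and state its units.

0.06 mol/L·min⁻¹

Step 1: For a zeroth-order reaction, rate = k (independent of concentration).
Step 2: k = rate = 0.06 mol/L·min⁻¹.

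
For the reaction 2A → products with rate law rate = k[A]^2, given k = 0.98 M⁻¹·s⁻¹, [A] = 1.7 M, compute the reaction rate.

2.832 M/s

Step 1: Identify the rate law: rate = k[A]^2
Step 2: Substitute values: rate = 0.98 × (1.7)^2
Step 3: Calculate: rate = 0.98 × 2.89 = 2.8322 M/s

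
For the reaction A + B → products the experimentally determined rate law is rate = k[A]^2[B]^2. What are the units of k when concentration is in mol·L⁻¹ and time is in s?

(mol·L⁻¹)⁻³·s⁻¹

Step 1: Overall order = 2 + 2 = 4.
Step 2: rate has units mol·L⁻¹·s⁻¹; [A]^2[B]^2 has units (mol·L⁻¹)^4.
Step 3: k = rate/([A]^2[B]^2), so units of k = (mol·L⁻¹)^(1-4)·s⁻¹ = (mol·L⁻¹)⁻³·s⁻¹.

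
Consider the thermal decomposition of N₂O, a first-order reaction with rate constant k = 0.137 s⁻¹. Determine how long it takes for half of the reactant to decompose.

5.059 s

Step 1: For a first-order reaction, t₁/₂ = ln(2)/k
Step 2: t₁/₂ = ln(2)/0.137
Step 3: t₁/₂ = 0.6931/0.137 = 5.059 s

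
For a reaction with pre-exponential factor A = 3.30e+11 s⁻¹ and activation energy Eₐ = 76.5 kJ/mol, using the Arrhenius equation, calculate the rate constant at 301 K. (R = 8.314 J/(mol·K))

1.75e-02 s⁻¹

Step 1: Use the Arrhenius equation: k = A × exp(-Eₐ/RT)
Step 2: Convert Eₐ to J/mol: 76.5 kJ/mol = 76500 J/mol
Step 3: Calculate the exponent: -Eₐ/(RT) = -76500/(8.314 × 301) = -30.56926
Step 4: k = 3.30e+11 × exp(-30.56926)
Step 5: k = 3.30e+11 × 5.29589e-14 = 1.7476e-02 s⁻¹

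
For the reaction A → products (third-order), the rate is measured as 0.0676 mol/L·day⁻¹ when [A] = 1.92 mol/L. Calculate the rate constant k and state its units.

0.009551 (mol/L)⁻²·day⁻¹

Step 1: rate = k[A]^3, so k = rate / [A]^3.
Step 2: k = 0.0676 / (1.92)^3 = 0.0676 / 7.078.
Step 3: k = 0.009551 (mol/L)⁻²·day⁻¹.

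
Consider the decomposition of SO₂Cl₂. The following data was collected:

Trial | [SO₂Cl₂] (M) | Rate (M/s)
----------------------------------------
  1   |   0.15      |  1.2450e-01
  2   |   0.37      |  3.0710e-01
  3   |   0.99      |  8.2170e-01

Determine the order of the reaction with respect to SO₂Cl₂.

first order (1)

Step 1: Compare trials to find order n where rate₂/rate₁ = ([SO₂Cl₂]₂/[SO₂Cl₂]₁)^n
Step 2: rate₂/rate₁ = 3.0710e-01/1.2450e-01 = 2.467
Step 3: [SO₂Cl₂]₂/[SO₂Cl₂]₁ = 0.37/0.15 = 2.467
Step 4: n = ln(2.467)/ln(2.467) = 1.00 ≈ 1
Step 5: The reaction is first order in SO₂Cl₂.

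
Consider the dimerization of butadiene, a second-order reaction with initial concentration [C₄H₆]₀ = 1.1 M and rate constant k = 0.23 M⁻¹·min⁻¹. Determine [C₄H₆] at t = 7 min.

0.397 M

Step 1: For a second-order reaction: 1/[C₄H₆] = 1/[C₄H₆]₀ + kt
Step 2: 1/[C₄H₆] = 1/1.1 + 0.23 × 7
Step 3: 1/[C₄H₆] = 0.9091 + 1.61 = 2.519
Step 4: [C₄H₆] = 1/2.519 = 0.397 M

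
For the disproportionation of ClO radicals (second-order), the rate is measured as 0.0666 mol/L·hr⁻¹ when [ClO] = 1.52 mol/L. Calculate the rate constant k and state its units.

0.02883 (mol/L)⁻¹·hr⁻¹

Step 1: rate = k[ClO]^2, so k = rate / [ClO]^2.
Step 2: k = 0.0666 / (1.52)^2 = 0.0666 / 2.31.
Step 3: k = 0.02883 (mol/L)⁻¹·hr⁻¹.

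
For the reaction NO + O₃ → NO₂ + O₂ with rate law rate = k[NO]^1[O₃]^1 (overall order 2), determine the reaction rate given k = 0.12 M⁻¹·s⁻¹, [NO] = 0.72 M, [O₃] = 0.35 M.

0.03024 M/s

Step 1: The rate law is rate = k[NO]^1[O₃]^1, overall order = 1+1 = 2
Step 2: Substitute values: rate = 0.12 × (0.72)^1 × (0.35)^1
Step 3: rate = 0.12 × 0.72 × 0.35 = 0.03024 M/s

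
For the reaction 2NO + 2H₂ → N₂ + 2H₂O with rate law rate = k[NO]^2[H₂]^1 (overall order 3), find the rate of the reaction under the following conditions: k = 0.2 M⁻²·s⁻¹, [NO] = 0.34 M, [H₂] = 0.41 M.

0.009479 M/s

Step 1: The rate law is rate = k[NO]^2[H₂]^1, overall order = 2+1 = 3
Step 2: Substitute values: rate = 0.2 × (0.34)^2 × (0.41)^1
Step 3: rate = 0.2 × 0.1156 × 0.41 = 0.0094792 M/s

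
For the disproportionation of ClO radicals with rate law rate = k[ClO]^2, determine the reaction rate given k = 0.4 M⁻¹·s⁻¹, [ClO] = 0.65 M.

0.169 M/s

Step 1: Identify the rate law: rate = k[ClO]^2
Step 2: Substitute values: rate = 0.4 × (0.65)^2
Step 3: Calculate: rate = 0.4 × 0.4225 = 0.169 M/s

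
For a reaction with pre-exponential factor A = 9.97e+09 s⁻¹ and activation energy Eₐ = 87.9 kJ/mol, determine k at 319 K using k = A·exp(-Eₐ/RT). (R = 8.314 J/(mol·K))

4.03e-05 s⁻¹

Step 1: Use the Arrhenius equation: k = A × exp(-Eₐ/RT)
Step 2: Convert Eₐ to J/mol: 87.9 kJ/mol = 87900 J/mol
Step 3: Calculate the exponent: -Eₐ/(RT) = -87900/(8.314 × 319) = -33.14272
Step 4: k = 9.97e+09 × exp(-33.14272)
Step 5: k = 9.97e+09 × 4.03924e-15 = 4.0271e-05 s⁻¹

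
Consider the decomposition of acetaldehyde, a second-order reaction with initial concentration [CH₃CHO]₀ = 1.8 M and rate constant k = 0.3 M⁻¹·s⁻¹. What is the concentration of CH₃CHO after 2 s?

0.8654 M

Step 1: For a second-order reaction: 1/[CH₃CHO] = 1/[CH₃CHO]₀ + kt
Step 2: 1/[CH₃CHO] = 1/1.8 + 0.3 × 2
Step 3: 1/[CH₃CHO] = 0.5556 + 0.6 = 1.156
Step 4: [CH₃CHO] = 1/1.156 = 0.8654 M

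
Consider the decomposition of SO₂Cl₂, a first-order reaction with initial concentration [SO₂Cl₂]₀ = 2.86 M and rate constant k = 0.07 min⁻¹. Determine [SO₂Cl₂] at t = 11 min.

1.324 M

Step 1: For a first-order reaction: [SO₂Cl₂] = [SO₂Cl₂]₀ × e^(-kt)
Step 2: [SO₂Cl₂] = 2.86 × e^(-0.07 × 11)
Step 3: [SO₂Cl₂] = 2.86 × e^(-0.77)
Step 4: [SO₂Cl₂] = 2.86 × 0.463013 = 1.324 M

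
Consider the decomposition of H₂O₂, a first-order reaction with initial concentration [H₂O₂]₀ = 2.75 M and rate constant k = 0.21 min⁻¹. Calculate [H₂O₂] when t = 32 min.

0.003318 M

Step 1: For a first-order reaction: [H₂O₂] = [H₂O₂]₀ × e^(-kt)
Step 2: [H₂O₂] = 2.75 × e^(-0.21 × 32)
Step 3: [H₂O₂] = 2.75 × e^(-6.72)
Step 4: [H₂O₂] = 2.75 × 0.00120654 = 0.003318 M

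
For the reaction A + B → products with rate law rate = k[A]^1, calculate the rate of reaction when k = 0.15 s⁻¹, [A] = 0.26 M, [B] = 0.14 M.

0.039 M/s

Step 1: The rate law is rate = k[A]^1
Step 2: Note that the rate does not depend on [B] (zero order in B).
Step 3: rate = 0.15 × (0.26)^1 = 0.039 M/s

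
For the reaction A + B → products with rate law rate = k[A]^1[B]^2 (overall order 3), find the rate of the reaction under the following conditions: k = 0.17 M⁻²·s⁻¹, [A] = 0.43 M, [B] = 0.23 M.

0.003867 M/s

Step 1: The rate law is rate = k[A]^1[B]^2, overall order = 1+2 = 3
Step 2: Substitute values: rate = 0.17 × (0.43)^1 × (0.23)^2
Step 3: rate = 0.17 × 0.43 × 0.0529 = 0.00386699 M/s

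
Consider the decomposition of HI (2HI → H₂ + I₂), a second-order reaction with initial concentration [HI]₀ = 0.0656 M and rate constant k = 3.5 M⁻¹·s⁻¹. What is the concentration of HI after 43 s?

0.006033 M

Step 1: For a second-order reaction: 1/[HI] = 1/[HI]₀ + kt
Step 2: 1/[HI] = 1/0.0656 + 3.5 × 43
Step 3: 1/[HI] = 15.24 + 150.5 = 165.7
Step 4: [HI] = 1/165.7 = 0.006033 M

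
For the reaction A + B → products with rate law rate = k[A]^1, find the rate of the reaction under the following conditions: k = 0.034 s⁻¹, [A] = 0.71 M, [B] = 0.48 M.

0.02414 M/s

Step 1: The rate law is rate = k[A]^1
Step 2: Note that the rate does not depend on [B] (zero order in B).
Step 3: rate = 0.034 × (0.71)^1 = 0.02414 M/s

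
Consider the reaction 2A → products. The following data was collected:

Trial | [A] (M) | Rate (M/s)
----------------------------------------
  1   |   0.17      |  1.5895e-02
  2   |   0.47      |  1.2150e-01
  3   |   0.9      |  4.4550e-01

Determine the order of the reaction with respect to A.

second order (2)

Step 1: Compare trials to find order n where rate₂/rate₁ = ([A]₂/[A]₁)^n
Step 2: rate₂/rate₁ = 1.2150e-01/1.5895e-02 = 7.644
Step 3: [A]₂/[A]₁ = 0.47/0.17 = 2.765
Step 4: n = ln(7.644)/ln(2.765) = 2.00 ≈ 2
Step 5: The reaction is second order in A.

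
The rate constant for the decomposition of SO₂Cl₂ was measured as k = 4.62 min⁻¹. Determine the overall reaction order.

first order (1)

Step 1: The units of k for an nth-order reaction are (concentration)^(1-n)·(time)⁻¹.
Step 2: Here k has units min⁻¹, so the concentration exponent is 0.
Step 3: 1 - n = 0 ⇒ n = 1. The reaction is first order.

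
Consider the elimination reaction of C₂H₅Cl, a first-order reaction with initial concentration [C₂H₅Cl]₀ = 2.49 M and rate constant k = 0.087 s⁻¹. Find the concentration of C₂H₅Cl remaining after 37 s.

0.09959 M

Step 1: For a first-order reaction: [C₂H₅Cl] = [C₂H₅Cl]₀ × e^(-kt)
Step 2: [C₂H₅Cl] = 2.49 × e^(-0.087 × 37)
Step 3: [C₂H₅Cl] = 2.49 × e^(-3.219)
Step 4: [C₂H₅Cl] = 2.49 × 0.039995 = 0.09959 M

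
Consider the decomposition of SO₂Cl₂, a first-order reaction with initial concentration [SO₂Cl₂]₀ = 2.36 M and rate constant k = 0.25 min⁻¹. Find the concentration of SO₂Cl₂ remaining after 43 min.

5.061e-05 M

Step 1: For a first-order reaction: [SO₂Cl₂] = [SO₂Cl₂]₀ × e^(-kt)
Step 2: [SO₂Cl₂] = 2.36 × e^(-0.25 × 43)
Step 3: [SO₂Cl₂] = 2.36 × e^(-10.75)
Step 4: [SO₂Cl₂] = 2.36 × 2.14454e-05 = 5.061e-05 M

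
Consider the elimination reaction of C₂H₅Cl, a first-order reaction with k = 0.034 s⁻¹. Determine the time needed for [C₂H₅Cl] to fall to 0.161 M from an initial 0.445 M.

29.9 s

Step 1: For first-order: t = ln([C₂H₅Cl]₀/[C₂H₅Cl])/k
Step 2: t = ln(0.445/0.161)/0.034
Step 3: t = ln(2.764)/0.034
Step 4: t = 1.017/0.034 = 29.9 s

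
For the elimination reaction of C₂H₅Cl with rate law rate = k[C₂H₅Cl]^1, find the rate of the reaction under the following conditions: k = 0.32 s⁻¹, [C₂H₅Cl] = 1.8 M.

0.576 M/s

Step 1: Identify the rate law: rate = k[C₂H₅Cl]^1
Step 2: Substitute values: rate = 0.32 × (1.8)^1
Step 3: Calculate: rate = 0.32 × 1.8 = 0.576 M/s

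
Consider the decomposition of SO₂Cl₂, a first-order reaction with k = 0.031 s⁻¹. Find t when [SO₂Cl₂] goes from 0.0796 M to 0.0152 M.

53.41 s

Step 1: For first-order: t = ln([SO₂Cl₂]₀/[SO₂Cl₂])/k
Step 2: t = ln(0.0796/0.0152)/0.031
Step 3: t = ln(5.237)/0.031
Step 4: t = 1.656/0.031 = 53.41 s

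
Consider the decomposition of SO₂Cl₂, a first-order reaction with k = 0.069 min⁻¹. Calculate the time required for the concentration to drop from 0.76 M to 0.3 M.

13.47 min

Step 1: For first-order: t = ln([SO₂Cl₂]₀/[SO₂Cl₂])/k
Step 2: t = ln(0.76/0.3)/0.069
Step 3: t = ln(2.533)/0.069
Step 4: t = 0.9295/0.069 = 13.47 min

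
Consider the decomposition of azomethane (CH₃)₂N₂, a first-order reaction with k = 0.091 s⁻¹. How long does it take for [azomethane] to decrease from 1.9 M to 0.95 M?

7.617 s

Step 1: For first-order: t = ln([azomethane]₀/[azomethane])/k
Step 2: t = ln(1.9/0.95)/0.091
Step 3: t = ln(2)/0.091
Step 4: t = 0.6931/0.091 = 7.617 s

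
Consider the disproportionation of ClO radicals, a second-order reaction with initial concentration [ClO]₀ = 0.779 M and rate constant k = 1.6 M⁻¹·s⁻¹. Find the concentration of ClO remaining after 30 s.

0.02029 M

Step 1: For a second-order reaction: 1/[ClO] = 1/[ClO]₀ + kt
Step 2: 1/[ClO] = 1/0.779 + 1.6 × 30
Step 3: 1/[ClO] = 1.284 + 48 = 49.28
Step 4: [ClO] = 1/49.28 = 0.02029 M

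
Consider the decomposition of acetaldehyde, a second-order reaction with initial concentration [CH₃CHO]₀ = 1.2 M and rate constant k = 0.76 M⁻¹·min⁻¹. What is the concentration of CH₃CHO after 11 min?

0.1088 M

Step 1: For a second-order reaction: 1/[CH₃CHO] = 1/[CH₃CHO]₀ + kt
Step 2: 1/[CH₃CHO] = 1/1.2 + 0.76 × 11
Step 3: 1/[CH₃CHO] = 0.8333 + 8.36 = 9.193
Step 4: [CH₃CHO] = 1/9.193 = 0.1088 M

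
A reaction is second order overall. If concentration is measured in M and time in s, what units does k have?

M⁻¹·s⁻¹

Step 1: For overall order n, rate = k × (concentration)^n.
Step 2: Rate has units M·s⁻¹; concentration term has units M^2.
Step 3: k = rate / (concentration)^n, so units of k = M^(1-2)·s⁻¹ = M⁻¹·s⁻¹.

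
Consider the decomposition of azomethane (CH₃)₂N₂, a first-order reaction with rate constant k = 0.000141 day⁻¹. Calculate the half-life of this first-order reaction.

4916 day

Step 1: For a first-order reaction, t₁/₂ = ln(2)/k
Step 2: t₁/₂ = ln(2)/0.000141
Step 3: t₁/₂ = 0.6931/0.000141 = 4916 day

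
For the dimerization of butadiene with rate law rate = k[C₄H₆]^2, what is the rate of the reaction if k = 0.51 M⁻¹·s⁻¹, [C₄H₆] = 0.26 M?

0.03448 M/s

Step 1: Identify the rate law: rate = k[C₄H₆]^2
Step 2: Substitute values: rate = 0.51 × (0.26)^2
Step 3: Calculate: rate = 0.51 × 0.0676 = 0.034476 M/s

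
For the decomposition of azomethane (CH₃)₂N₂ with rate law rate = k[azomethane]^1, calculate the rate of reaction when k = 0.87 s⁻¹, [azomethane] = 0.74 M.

0.6438 M/s

Step 1: Identify the rate law: rate = k[azomethane]^1
Step 2: Substitute values: rate = 0.87 × (0.74)^1
Step 3: Calculate: rate = 0.87 × 0.74 = 0.6438 M/s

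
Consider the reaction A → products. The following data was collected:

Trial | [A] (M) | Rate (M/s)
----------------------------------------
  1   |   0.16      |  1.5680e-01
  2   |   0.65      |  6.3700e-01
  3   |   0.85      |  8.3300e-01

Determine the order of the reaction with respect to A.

first order (1)

Step 1: Compare trials to find order n where rate₂/rate₁ = ([A]₂/[A]₁)^n
Step 2: rate₂/rate₁ = 6.3700e-01/1.5680e-01 = 4.062
Step 3: [A]₂/[A]₁ = 0.65/0.16 = 4.062
Step 4: n = ln(4.062)/ln(4.062) = 1.00 ≈ 1
Step 5: The reaction is first order in A.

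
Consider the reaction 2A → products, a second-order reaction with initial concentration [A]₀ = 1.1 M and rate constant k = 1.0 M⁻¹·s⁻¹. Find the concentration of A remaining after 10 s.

0.09167 M

Step 1: For a second-order reaction: 1/[A] = 1/[A]₀ + kt
Step 2: 1/[A] = 1/1.1 + 1.0 × 10
Step 3: 1/[A] = 0.9091 + 10 = 10.91
Step 4: [A] = 1/10.91 = 0.09167 M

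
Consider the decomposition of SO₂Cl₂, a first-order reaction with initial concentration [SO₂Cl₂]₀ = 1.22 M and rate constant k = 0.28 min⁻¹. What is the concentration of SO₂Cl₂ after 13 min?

0.03203 M

Step 1: For a first-order reaction: [SO₂Cl₂] = [SO₂Cl₂]₀ × e^(-kt)
Step 2: [SO₂Cl₂] = 1.22 × e^(-0.28 × 13)
Step 3: [SO₂Cl₂] = 1.22 × e^(-3.64)
Step 4: [SO₂Cl₂] = 1.22 × 0.0262523 = 0.03203 M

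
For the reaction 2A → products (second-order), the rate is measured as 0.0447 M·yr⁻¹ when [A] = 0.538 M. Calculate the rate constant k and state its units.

0.1544 M⁻¹·yr⁻¹

Step 1: rate = k[A]^2, so k = rate / [A]^2.
Step 2: k = 0.0447 / (0.538)^2 = 0.0447 / 0.2894.
Step 3: k = 0.1544 M⁻¹·yr⁻¹.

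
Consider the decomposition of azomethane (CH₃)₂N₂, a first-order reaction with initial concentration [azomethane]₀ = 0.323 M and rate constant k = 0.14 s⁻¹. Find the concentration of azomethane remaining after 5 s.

0.1604 M

Step 1: For a first-order reaction: [azomethane] = [azomethane]₀ × e^(-kt)
Step 2: [azomethane] = 0.323 × e^(-0.14 × 5)
Step 3: [azomethane] = 0.323 × e^(-0.7)
Step 4: [azomethane] = 0.323 × 0.496585 = 0.1604 M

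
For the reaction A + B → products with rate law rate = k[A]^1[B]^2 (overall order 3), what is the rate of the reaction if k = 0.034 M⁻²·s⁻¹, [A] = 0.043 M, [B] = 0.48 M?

0.0003368 M/s

Step 1: The rate law is rate = k[A]^1[B]^2, overall order = 1+2 = 3
Step 2: Substitute values: rate = 0.034 × (0.043)^1 × (0.48)^2
Step 3: rate = 0.034 × 0.043 × 0.2304 = 0.000336845 M/s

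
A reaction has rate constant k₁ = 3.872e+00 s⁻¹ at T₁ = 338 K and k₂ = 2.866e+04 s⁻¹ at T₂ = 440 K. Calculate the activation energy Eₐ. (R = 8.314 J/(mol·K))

108.0 kJ/mol

Step 1: Use the two-temperature Arrhenius form: ln(k₂/k₁) = -Eₐ/R × (1/T₂ - 1/T₁)
Step 2: ln(k₂/k₁) = ln(2.866e+04/3.872e+00) = ln(7401.86) = 8.90949
Step 3: 1/T₂ - 1/T₁ = 1/440 - 1/338 = -6.858526e-04 K⁻¹
Step 4: Eₐ = -R × ln(k₂/k₁) / (1/T₂ - 1/T₁) = -8.314 × 8.90949 / -6.858526e-04
Step 5: Eₐ = 1.0800e+05 J/mol = 108.0 kJ/mol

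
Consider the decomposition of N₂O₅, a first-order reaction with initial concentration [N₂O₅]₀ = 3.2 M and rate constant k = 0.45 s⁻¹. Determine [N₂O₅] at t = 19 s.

0.0006193 M

Step 1: For a first-order reaction: [N₂O₅] = [N₂O₅]₀ × e^(-kt)
Step 2: [N₂O₅] = 3.2 × e^(-0.45 × 19)
Step 3: [N₂O₅] = 3.2 × e^(-8.55)
Step 4: [N₂O₅] = 3.2 × 0.000193545 = 0.0006193 M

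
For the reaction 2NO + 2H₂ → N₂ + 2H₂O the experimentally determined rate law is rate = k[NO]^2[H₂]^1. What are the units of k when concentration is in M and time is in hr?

M⁻²·hr⁻¹

Step 1: Overall order = 2 + 1 = 3.
Step 2: rate has units M·hr⁻¹; [NO]^2[H₂]^1 has units M^3.
Step 3: k = rate/([NO]^2[H₂]^1), so units of k = M^(1-3)·hr⁻¹ = M⁻²·hr⁻¹.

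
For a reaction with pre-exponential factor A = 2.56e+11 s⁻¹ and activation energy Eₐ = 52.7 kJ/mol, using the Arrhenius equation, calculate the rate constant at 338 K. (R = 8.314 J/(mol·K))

1.84e+03 s⁻¹

Step 1: Use the Arrhenius equation: k = A × exp(-Eₐ/RT)
Step 2: Convert Eₐ to J/mol: 52.7 kJ/mol = 52700 J/mol
Step 3: Calculate the exponent: -Eₐ/(RT) = -52700/(8.314 × 338) = -18.75357
Step 4: k = 2.56e+11 × exp(-18.75357)
Step 5: k = 2.56e+11 × 7.16850e-09 = 1.8351e+03 s⁻¹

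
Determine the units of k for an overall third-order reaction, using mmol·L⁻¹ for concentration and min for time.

(mmol·L⁻¹)⁻²·min⁻¹

Step 1: For overall order n, rate = k × (concentration)^n.
Step 2: Rate has units mmol·L⁻¹·min⁻¹; concentration term has units (mmol·L⁻¹)^3.
Step 3: k = rate / (concentration)^n, so units of k = (mmol·L⁻¹)^(1-3)·min⁻¹ = (mmol·L⁻¹)⁻²·min⁻¹.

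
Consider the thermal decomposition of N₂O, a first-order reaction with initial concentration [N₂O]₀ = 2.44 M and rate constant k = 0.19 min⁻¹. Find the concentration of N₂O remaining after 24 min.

0.02553 M

Step 1: For a first-order reaction: [N₂O] = [N₂O]₀ × e^(-kt)
Step 2: [N₂O] = 2.44 × e^(-0.19 × 24)
Step 3: [N₂O] = 2.44 × e^(-4.56)
Step 4: [N₂O] = 2.44 × 0.0104621 = 0.02553 M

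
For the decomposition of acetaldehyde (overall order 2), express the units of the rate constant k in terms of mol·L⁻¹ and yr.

(mol·L⁻¹)⁻¹·yr⁻¹

Step 1: For overall order n, rate = k × (concentration)^n.
Step 2: Rate has units mol·L⁻¹·yr⁻¹; concentration term has units (mol·L⁻¹)^2.
Step 3: k = rate / (concentration)^n, so units of k = (mol·L⁻¹)^(1-2)·yr⁻¹ = (mol·L⁻¹)⁻¹·yr⁻¹.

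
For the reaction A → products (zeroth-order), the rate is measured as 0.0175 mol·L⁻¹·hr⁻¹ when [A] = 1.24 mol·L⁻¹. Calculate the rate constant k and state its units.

0.0175 mol·L⁻¹·hr⁻¹

Step 1: For a zeroth-order reaction, rate = k (independent of concentration).
Step 2: k = rate = 0.0175 mol·L⁻¹·hr⁻¹.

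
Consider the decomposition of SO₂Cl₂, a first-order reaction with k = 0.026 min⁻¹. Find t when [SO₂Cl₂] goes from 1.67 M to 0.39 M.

55.94 min

Step 1: For first-order: t = ln([SO₂Cl₂]₀/[SO₂Cl₂])/k
Step 2: t = ln(1.67/0.39)/0.026
Step 3: t = ln(4.282)/0.026
Step 4: t = 1.454/0.026 = 55.94 min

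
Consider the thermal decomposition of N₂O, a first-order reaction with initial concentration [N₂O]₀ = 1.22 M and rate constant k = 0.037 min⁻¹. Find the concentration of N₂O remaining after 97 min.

0.0337 M

Step 1: For a first-order reaction: [N₂O] = [N₂O]₀ × e^(-kt)
Step 2: [N₂O] = 1.22 × e^(-0.037 × 97)
Step 3: [N₂O] = 1.22 × e^(-3.589)
Step 4: [N₂O] = 1.22 × 0.0276259 = 0.0337 M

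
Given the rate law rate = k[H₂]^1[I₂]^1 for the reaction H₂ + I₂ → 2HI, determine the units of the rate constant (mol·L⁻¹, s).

(mol·L⁻¹)⁻¹·s⁻¹

Step 1: Overall order = 1 + 1 = 2.
Step 2: rate has units mol·L⁻¹·s⁻¹; [H₂]^1[I₂]^1 has units (mol·L⁻¹)^2.
Step 3: k = rate/([H₂]^1[I₂]^1), so units of k = (mol·L⁻¹)^(1-2)·s⁻¹ = (mol·L⁻¹)⁻¹·s⁻¹.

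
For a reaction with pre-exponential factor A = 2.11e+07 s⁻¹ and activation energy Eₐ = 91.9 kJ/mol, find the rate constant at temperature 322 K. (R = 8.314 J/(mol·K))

2.60e-08 s⁻¹

Step 1: Use the Arrhenius equation: k = A × exp(-Eₐ/RT)
Step 2: Convert Eₐ to J/mol: 91.9 kJ/mol = 91900 J/mol
Step 3: Calculate the exponent: -Eₐ/(RT) = -91900/(8.314 × 322) = -34.32809
Step 4: k = 2.11e+07 × exp(-34.32809)
Step 5: k = 2.11e+07 × 1.23453e-15 = 2.6049e-08 s⁻¹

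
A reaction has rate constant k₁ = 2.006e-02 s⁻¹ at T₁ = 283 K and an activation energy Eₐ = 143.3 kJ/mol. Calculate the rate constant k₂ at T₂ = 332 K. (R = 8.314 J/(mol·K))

1.608e+02 s⁻¹

Step 1: Use the two-temperature Arrhenius form: ln(k₂/k₁) = -Eₐ/R × (1/T₂ - 1/T₁)
Step 2: Convert Eₐ to J/mol: 143.3 kJ/mol = 143300 J/mol
Step 3: 1/T₂ - 1/T₁ = 1/332 - 1/283 = -5.215207e-04 K⁻¹
Step 4: ln(k₂/k₁) = -143300/8.314 × -5.215207e-04 = 8.98892
Step 5: k₂ = k₁ × exp(8.98892) = 2.006e-02 × 8.01380e+03 = 1.608e+02 s⁻¹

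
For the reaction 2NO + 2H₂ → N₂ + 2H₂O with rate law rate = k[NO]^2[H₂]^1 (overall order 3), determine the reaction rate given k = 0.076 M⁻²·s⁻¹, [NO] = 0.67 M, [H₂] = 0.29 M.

0.009894 M/s

Step 1: The rate law is rate = k[NO]^2[H₂]^1, overall order = 2+1 = 3
Step 2: Substitute values: rate = 0.076 × (0.67)^2 × (0.29)^1
Step 3: rate = 0.076 × 0.4489 × 0.29 = 0.00989376 M/s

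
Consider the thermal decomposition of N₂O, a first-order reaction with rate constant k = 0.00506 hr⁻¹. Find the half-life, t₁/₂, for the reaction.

137 hr

Step 1: For a first-order reaction, t₁/₂ = ln(2)/k
Step 2: t₁/₂ = ln(2)/0.00506
Step 3: t₁/₂ = 0.6931/0.00506 = 137 hr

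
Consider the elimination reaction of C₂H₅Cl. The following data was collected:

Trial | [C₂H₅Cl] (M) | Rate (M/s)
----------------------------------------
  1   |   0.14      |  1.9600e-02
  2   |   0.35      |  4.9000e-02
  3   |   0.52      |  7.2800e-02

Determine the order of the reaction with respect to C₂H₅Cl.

first order (1)

Step 1: Compare trials to find order n where rate₂/rate₁ = ([C₂H₅Cl]₂/[C₂H₅Cl]₁)^n
Step 2: rate₂/rate₁ = 4.9000e-02/1.9600e-02 = 2.5
Step 3: [C₂H₅Cl]₂/[C₂H₅Cl]₁ = 0.35/0.14 = 2.5
Step 4: n = ln(2.5)/ln(2.5) = 1.00 ≈ 1
Step 5: The reaction is first order in C₂H₅Cl.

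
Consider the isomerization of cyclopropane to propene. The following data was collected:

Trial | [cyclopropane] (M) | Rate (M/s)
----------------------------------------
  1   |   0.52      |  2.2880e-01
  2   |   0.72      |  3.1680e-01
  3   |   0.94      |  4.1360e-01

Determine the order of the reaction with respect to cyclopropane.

first order (1)

Step 1: Compare trials to find order n where rate₂/rate₁ = ([cyclopropane]₂/[cyclopropane]₁)^n
Step 2: rate₂/rate₁ = 3.1680e-01/2.2880e-01 = 1.385
Step 3: [cyclopropane]₂/[cyclopropane]₁ = 0.72/0.52 = 1.385
Step 4: n = ln(1.385)/ln(1.385) = 1.00 ≈ 1
Step 5: The reaction is first order in cyclopropane.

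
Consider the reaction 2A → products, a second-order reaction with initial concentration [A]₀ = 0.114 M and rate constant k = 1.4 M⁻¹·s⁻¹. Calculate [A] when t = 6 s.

0.05823 M

Step 1: For a second-order reaction: 1/[A] = 1/[A]₀ + kt
Step 2: 1/[A] = 1/0.114 + 1.4 × 6
Step 3: 1/[A] = 8.772 + 8.4 = 17.17
Step 4: [A] = 1/17.17 = 0.05823 M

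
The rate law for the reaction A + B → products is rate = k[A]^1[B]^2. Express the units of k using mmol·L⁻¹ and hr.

(mmol·L⁻¹)⁻²·hr⁻¹

Step 1: Overall order = 1 + 2 = 3.
Step 2: rate has units mmol·L⁻¹·hr⁻¹; [A]^1[B]^2 has units (mmol·L⁻¹)^3.
Step 3: k = rate/([A]^1[B]^2), so units of k = (mmol·L⁻¹)^(1-3)·hr⁻¹ = (mmol·L⁻¹)⁻²·hr⁻¹.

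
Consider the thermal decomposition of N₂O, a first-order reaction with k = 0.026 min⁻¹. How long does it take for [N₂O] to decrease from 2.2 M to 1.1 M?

26.66 min

Step 1: For first-order: t = ln([N₂O]₀/[N₂O])/k
Step 2: t = ln(2.2/1.1)/0.026
Step 3: t = ln(2)/0.026
Step 4: t = 0.6931/0.026 = 26.66 min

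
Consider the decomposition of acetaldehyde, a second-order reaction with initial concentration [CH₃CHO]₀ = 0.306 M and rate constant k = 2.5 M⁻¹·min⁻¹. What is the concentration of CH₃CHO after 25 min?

0.0152 M

Step 1: For a second-order reaction: 1/[CH₃CHO] = 1/[CH₃CHO]₀ + kt
Step 2: 1/[CH₃CHO] = 1/0.306 + 2.5 × 25
Step 3: 1/[CH₃CHO] = 3.268 + 62.5 = 65.77
Step 4: [CH₃CHO] = 1/65.77 = 0.0152 M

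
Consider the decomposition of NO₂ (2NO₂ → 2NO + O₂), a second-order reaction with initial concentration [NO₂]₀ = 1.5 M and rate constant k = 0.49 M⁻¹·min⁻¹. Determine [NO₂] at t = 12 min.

0.1527 M

Step 1: For a second-order reaction: 1/[NO₂] = 1/[NO₂]₀ + kt
Step 2: 1/[NO₂] = 1/1.5 + 0.49 × 12
Step 3: 1/[NO₂] = 0.6667 + 5.88 = 6.547
Step 4: [NO₂] = 1/6.547 = 0.1527 M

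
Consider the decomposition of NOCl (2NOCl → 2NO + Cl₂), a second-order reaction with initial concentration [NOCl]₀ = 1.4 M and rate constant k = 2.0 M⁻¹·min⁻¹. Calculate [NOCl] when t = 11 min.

0.04403 M

Step 1: For a second-order reaction: 1/[NOCl] = 1/[NOCl]₀ + kt
Step 2: 1/[NOCl] = 1/1.4 + 2.0 × 11
Step 3: 1/[NOCl] = 0.7143 + 22 = 22.71
Step 4: [NOCl] = 1/22.71 = 0.04403 M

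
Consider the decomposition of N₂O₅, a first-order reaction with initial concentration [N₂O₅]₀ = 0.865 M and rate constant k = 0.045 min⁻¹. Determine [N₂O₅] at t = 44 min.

0.1194 M

Step 1: For a first-order reaction: [N₂O₅] = [N₂O₅]₀ × e^(-kt)
Step 2: [N₂O₅] = 0.865 × e^(-0.045 × 44)
Step 3: [N₂O₅] = 0.865 × e^(-1.98)
Step 4: [N₂O₅] = 0.865 × 0.138069 = 0.1194 M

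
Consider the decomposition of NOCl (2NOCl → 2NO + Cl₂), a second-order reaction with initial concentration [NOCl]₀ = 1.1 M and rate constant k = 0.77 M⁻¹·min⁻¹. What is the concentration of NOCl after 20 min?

0.06132 M

Step 1: For a second-order reaction: 1/[NOCl] = 1/[NOCl]₀ + kt
Step 2: 1/[NOCl] = 1/1.1 + 0.77 × 20
Step 3: 1/[NOCl] = 0.9091 + 15.4 = 16.31
Step 4: [NOCl] = 1/16.31 = 0.06132 M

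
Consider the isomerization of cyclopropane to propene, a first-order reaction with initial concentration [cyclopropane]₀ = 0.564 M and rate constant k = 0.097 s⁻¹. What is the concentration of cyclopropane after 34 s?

0.02084 M

Step 1: For a first-order reaction: [cyclopropane] = [cyclopropane]₀ × e^(-kt)
Step 2: [cyclopropane] = 0.564 × e^(-0.097 × 34)
Step 3: [cyclopropane] = 0.564 × e^(-3.298)
Step 4: [cyclopropane] = 0.564 × 0.036957 = 0.02084 M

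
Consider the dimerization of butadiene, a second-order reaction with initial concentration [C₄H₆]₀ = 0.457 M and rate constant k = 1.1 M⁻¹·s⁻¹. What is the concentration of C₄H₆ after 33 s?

0.02598 M

Step 1: For a second-order reaction: 1/[C₄H₆] = 1/[C₄H₆]₀ + kt
Step 2: 1/[C₄H₆] = 1/0.457 + 1.1 × 33
Step 3: 1/[C₄H₆] = 2.188 + 36.3 = 38.49
Step 4: [C₄H₆] = 1/38.49 = 0.02598 M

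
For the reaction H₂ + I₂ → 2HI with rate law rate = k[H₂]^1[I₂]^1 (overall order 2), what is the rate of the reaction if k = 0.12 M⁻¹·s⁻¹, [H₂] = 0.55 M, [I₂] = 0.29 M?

0.01914 M/s

Step 1: The rate law is rate = k[H₂]^1[I₂]^1, overall order = 1+1 = 2
Step 2: Substitute values: rate = 0.12 × (0.55)^1 × (0.29)^1
Step 3: rate = 0.12 × 0.55 × 0.29 = 0.01914 M/s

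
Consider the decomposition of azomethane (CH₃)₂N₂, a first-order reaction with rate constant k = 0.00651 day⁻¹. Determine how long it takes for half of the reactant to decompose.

106.5 day

Step 1: For a first-order reaction, t₁/₂ = ln(2)/k
Step 2: t₁/₂ = ln(2)/0.00651
Step 3: t₁/₂ = 0.6931/0.00651 = 106.5 day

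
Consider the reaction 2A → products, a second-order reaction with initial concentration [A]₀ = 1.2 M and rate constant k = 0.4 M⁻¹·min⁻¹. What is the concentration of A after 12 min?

0.1775 M

Step 1: For a second-order reaction: 1/[A] = 1/[A]₀ + kt
Step 2: 1/[A] = 1/1.2 + 0.4 × 12
Step 3: 1/[A] = 0.8333 + 4.8 = 5.633
Step 4: [A] = 1/5.633 = 0.1775 M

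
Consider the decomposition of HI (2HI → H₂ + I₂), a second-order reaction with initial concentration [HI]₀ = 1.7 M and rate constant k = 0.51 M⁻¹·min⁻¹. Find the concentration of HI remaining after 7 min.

0.2405 M

Step 1: For a second-order reaction: 1/[HI] = 1/[HI]₀ + kt
Step 2: 1/[HI] = 1/1.7 + 0.51 × 7
Step 3: 1/[HI] = 0.5882 + 3.57 = 4.158
Step 4: [HI] = 1/4.158 = 0.2405 M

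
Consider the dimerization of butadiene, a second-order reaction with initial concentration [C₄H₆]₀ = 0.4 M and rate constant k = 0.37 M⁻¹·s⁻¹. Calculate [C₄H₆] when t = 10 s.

0.1613 M

Step 1: For a second-order reaction: 1/[C₄H₆] = 1/[C₄H₆]₀ + kt
Step 2: 1/[C₄H₆] = 1/0.4 + 0.37 × 10
Step 3: 1/[C₄H₆] = 2.5 + 3.7 = 6.2
Step 4: [C₄H₆] = 1/6.2 = 0.1613 M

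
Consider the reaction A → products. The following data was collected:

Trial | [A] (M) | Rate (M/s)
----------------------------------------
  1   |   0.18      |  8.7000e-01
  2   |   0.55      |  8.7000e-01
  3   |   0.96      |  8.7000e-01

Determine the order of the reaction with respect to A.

zeroth order (0)

Step 1: Compare trials - when concentration changes, rate stays constant.
Step 2: rate₂/rate₁ = 8.7000e-01/8.7000e-01 = 1
Step 3: [A]₂/[A]₁ = 0.55/0.18 = 3.056
Step 4: Since rate ratio ≈ (conc ratio)^0, the reaction is zeroth order.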